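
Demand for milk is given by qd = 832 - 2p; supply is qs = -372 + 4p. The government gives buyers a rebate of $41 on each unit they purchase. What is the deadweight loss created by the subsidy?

Pre-subsidy: 832 - 2p = -372 + 4p gives p* = 602/3, q* = 1292/3.
With the rebate, buyers effectively pay pb = ps − 41, where ps is the price sellers receive.
Demand in terms of ps becomes qd = 832 − 2(ps − 41) = 914 - 2ps. Setting this equal to supply: 914 - 2ps = -372 + 4ps, so ps = 643/3.
Buyers pay pb = 643/3 − 41 = 520/3; q' = -372 + 4·(643/3) = 1456/3.
The subsidy expands output by 1456/3 − 1292/3 = 164/3 past the efficient level; on those units the gap between marginal cost and willingness to pay runs from 0 up to 41.
DWL = ½ × 41 × 164/3 = 3362/3.

Deadweight loss = 3362/3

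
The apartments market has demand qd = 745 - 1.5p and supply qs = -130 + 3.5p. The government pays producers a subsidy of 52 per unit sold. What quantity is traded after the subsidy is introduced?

q' = 537.1

Pre-subsidy: 745 - 1.5p = -130 + 3.5p gives p* = 175, q* = 482.5.
With the subsidy, sellers receive ps = pb + 52 for each unit, where pb is the price buyers pay.
Supply in terms of pb becomes qs = -130 + 3.5(pb + 52) = 52 + 3.5pb. Setting this equal to demand: 745 - 1.5pb = 52 + 3.5pb, so pb = 138.6.
Sellers receive ps = 138.6 + 52 = 190.6; q' = 745 − 1.5·138.6 = 537.1.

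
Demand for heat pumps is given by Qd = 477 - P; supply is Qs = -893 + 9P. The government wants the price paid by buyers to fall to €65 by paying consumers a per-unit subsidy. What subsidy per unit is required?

Required subsidy s = €80 per unit

At a buyer price of 65, quantity demanded is 477 − 1·65 = 412.
Sellers supply 412 only when they receive Ps with -893 + 9·Ps = 412, i.e. Ps = 145.
s = Ps − Pb = 145 − 65 = 80.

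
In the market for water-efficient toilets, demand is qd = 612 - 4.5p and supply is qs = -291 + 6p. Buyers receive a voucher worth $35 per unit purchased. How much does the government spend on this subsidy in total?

Pre-subsidy: 612 - 4.5p = -291 + 6p gives p* = 86, q* = 225.
With the rebate, buyers effectively pay pb = ps − 35, where ps is the price sellers receive.
Demand in terms of ps becomes qd = 612 − 4.5(ps − 35) = 769.5 - 4.5ps. Setting this equal to supply: 769.5 - 4.5ps = -291 + 6ps, so ps = 101.
Buyers pay pb = 101 − 35 = 66; q' = -291 + 6·101 = 315.
Government outlay = subsidy × quantity = 35 × 315 = 11025.

Government cost = $11025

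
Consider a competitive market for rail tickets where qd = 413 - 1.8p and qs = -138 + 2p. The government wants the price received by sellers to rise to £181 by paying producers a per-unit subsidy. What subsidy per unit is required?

Required subsidy s = £76 per unit

At a seller price of 181, quantity supplied is -138 + 2·181 = 224.
Buyers absorb 224 only when they pay pb with 413 − 1.8·pb = 224, i.e. pb = 105.
s = ps − pb = 181 − 105 = 76.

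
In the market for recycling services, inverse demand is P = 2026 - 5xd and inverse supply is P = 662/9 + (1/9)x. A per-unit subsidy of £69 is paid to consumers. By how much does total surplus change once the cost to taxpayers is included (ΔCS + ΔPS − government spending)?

Pre-subsidy: 2026 - 5x = 662/9 + (1/9)x gives x* = 382 and P* = 116.
With the rebate, buyers effectively pay Pb = Ps − 69, where Ps is the price sellers receive.
On the curves, Pb = 2026 - 5x and Ps = 662/9 + (1/9)x; the wedge Ps − Pb = 69 gives 662/9 + (1/9)x − (2026 - 5x) = 69, so x' = 395.5.
Then Pb = 2026 − 5·395.5 = 48.5 and Ps = 662/9 + (1/9)·395.5 = 117.5.
ΔCS = ½(382 + 395.5)(116 − 48.5) = 26240.625; ΔPS = ½(382 + 395.5)(117.5 − 116) = 583.125.
Government spending = 69 × 395.5 = 27289.5.
Net change = 26240.625 + 583.125 − 27289.5 = -465.75. The loss equals the DWL triangle ½·69·13.5.

Net change in total surplus = -£465.75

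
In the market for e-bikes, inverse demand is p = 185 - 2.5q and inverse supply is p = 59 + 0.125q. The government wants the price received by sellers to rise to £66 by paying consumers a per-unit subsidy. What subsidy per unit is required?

Required subsidy s = £21 per unit

At a seller price of 66, quantity supplied is -472 + 8·66 = 56.
Buyers absorb 56 only when they pay pb = 185 − 2.5·56 = 45.
s = ps − pb = 66 − 45 = 21.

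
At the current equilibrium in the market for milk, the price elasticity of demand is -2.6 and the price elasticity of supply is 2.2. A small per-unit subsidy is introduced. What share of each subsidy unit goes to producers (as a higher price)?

Producer share = 13/24

For a small subsidy around the equilibrium, the benefit split depends on the relative slopes, which at a point are proportional to the elasticities.
Buyer share = εs/(εs + |εd|) = 2.2/(2.2 + 2.6) = 11/24; seller share = |εd|/(εs + |εd|) = 13/24.
So producers capture 13/24 of the subsidy.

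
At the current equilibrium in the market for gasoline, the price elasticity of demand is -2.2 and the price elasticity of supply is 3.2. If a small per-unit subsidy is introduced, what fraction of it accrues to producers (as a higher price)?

Producer share = 11/27

For a small subsidy around the equilibrium, the benefit split depends on the relative slopes, which at a point are proportional to the elasticities.
Buyer share = εs/(εs + |εd|) = 3.2/(3.2 + 2.2) = 16/27; seller share = |εd|/(εs + |εd|) = 11/27.
So producers capture 11/27 of the subsidy.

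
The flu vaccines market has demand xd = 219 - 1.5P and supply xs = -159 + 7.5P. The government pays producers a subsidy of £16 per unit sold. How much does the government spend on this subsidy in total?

Pre-subsidy: 219 - 1.5P = -159 + 7.5P gives P* = 42, x* = 156.
With the subsidy, sellers receive Ps = Pb + 16 for each unit, where Pb is the price buyers pay.
Supply in terms of Pb becomes xs = -159 + 7.5(Pb + 16) = -39 + 7.5Pb. Setting this equal to demand: 219 - 1.5Pb = -39 + 7.5Pb, so Pb = 86/3.
Sellers receive Ps = 86/3 + 16 = 134/3; x' = 219 − 1.5·(86/3) = 176.
Government outlay = subsidy × quantity = 16 × 176 = 2816.

Government cost = £2816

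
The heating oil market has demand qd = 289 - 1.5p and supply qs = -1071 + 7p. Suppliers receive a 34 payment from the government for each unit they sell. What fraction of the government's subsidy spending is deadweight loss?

DWL / government spending = 3/13

Pre-subsidy: 289 - 1.5p = -1071 + 7p gives p* = 160, q* = 49.
With the subsidy, sellers receive ps = pb + 34 for each unit, where pb is the price buyers pay.
Supply in terms of pb becomes qs = -1071 + 7(pb + 34) = -833 + 7pb. Setting this equal to demand: 289 - 1.5pb = -833 + 7pb, so pb = 132.
Sellers receive ps = 132 + 34 = 166; q' = 289 − 1.5·132 = 91.
ΔCS = ½(49 + 91)(160 − 132) = 1960; ΔPS = ½(49 + 91)(166 − 160) = 420.
Government spending = 34 × 91 = 3094.
DWL = ½ × 34 × (91 − 49) = 714; fraction = 714 / 3094 = 3/13.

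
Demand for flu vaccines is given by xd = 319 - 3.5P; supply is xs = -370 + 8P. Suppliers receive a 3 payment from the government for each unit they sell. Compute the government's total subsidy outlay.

Pre-subsidy: 319 - 3.5P = -370 + 8P gives P* = 1378/23, x* = 2514/23.
With the subsidy, sellers receive Ps = Pb + 3 for each unit, where Pb is the price buyers pay.
Supply in terms of Pb becomes xs = -370 + 8(Pb + 3) = -346 + 8Pb. Setting this equal to demand: 319 - 3.5Pb = -346 + 8Pb, so Pb = 1330/23.
Sellers receive Ps = 1330/23 + 3 = 1399/23; x' = 319 − 3.5·(1330/23) = 2682/23.
Government outlay = subsidy × quantity = 3 × 2682/23 = 8046/23.

Government cost = 8046/23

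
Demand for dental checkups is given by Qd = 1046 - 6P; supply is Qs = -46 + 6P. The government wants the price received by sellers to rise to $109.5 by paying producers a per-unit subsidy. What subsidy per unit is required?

At a seller price of 109.5, quantity supplied is -46 + 6·109.5 = 611.
Buyers absorb 611 only when they pay Pb with 1046 − 6·Pb = 611, i.e. Pb = 72.5.
s = Ps − Pb = 109.5 − 72.5 = 37.

Required subsidy s = $37 per unit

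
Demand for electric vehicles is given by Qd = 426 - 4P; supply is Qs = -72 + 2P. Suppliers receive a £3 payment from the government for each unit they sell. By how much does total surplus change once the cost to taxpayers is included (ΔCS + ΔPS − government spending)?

Pre-subsidy: 426 - 4P = -72 + 2P gives P* = 83, Q* = 94.
With the subsidy, sellers receive Ps = Pb + 3 for each unit, where Pb is the price buyers pay.
Supply in terms of Pb becomes Qs = -72 + 2(Pb + 3) = -66 + 2Pb. Setting this equal to demand: 426 - 4Pb = -66 + 2Pb, so Pb = 82.
Sellers receive Ps = 82 + 3 = 85; Q' = 426 − 4·82 = 98.
ΔCS = ½(94 + 98)(83 − 82) = 96; ΔPS = ½(94 + 98)(85 − 83) = 192.
Government spending = 3 × 98 = 294.
Net change = 96 + 192 − 294 = -6. The loss equals the DWL triangle ½·3·4.

Net change in total surplus = -£6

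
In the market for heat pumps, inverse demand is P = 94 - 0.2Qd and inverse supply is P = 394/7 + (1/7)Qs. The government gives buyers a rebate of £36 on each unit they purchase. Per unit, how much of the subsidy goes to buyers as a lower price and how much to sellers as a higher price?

Pre-subsidy: 94 - 0.2Q = 394/7 + (1/7)Q gives Q* = 110 and P* = 72.
With the rebate, buyers effectively pay Pb = Ps − 36, where Ps is the price sellers receive.
On the curves, Pb = 94 - 0.2Q and Ps = 394/7 + (1/7)Q; the wedge Ps − Pb = 36 gives 394/7 + (1/7)Q − (94 - 0.2Q) = 36, so Q' = 215.
Then Pb = 94 − 0.2·215 = 51 and Ps = 394/7 + (1/7)·215 = 87.
Buyers' price falls by P* − Pb = 72 − 51 = 21; sellers' price rises by Ps − P* = 87 − 72 = 15.

Buyers gain £21 per unit; sellers gain £15 per unit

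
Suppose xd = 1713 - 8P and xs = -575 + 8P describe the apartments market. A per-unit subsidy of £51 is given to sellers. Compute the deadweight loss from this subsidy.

Deadweight loss = £5202

Pre-subsidy: 1713 - 8P = -575 + 8P gives P* = 143, x* = 569.
With the subsidy, sellers receive Ps = Pb + 51 for each unit, where Pb is the price buyers pay.
Supply in terms of Pb becomes xs = -575 + 8(Pb + 51) = -167 + 8Pb. Setting this equal to demand: 1713 - 8Pb = -167 + 8Pb, so Pb = 117.5.
Sellers receive Ps = 117.5 + 51 = 168.5; x' = 1713 − 8·117.5 = 773.
The subsidy expands output by 773 − 569 = 204 past the efficient level; on those units the gap between marginal cost and willingness to pay runs from 0 up to 51.
DWL = ½ × 51 × 204 = 5202.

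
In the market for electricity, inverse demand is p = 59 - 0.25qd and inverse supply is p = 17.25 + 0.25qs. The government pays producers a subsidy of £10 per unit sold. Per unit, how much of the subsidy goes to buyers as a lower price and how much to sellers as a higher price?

Pre-subsidy: 59 - 0.25q = 17.25 + 0.25q gives q* = 83.5 and p* = 38.125.
With the subsidy, sellers receive ps = pb + 10 for each unit, where pb is the price buyers pay.
On the curves, pb = 59 - 0.25q and ps = 17.25 + 0.25q; the wedge ps − pb = 10 gives 17.25 + 0.25q − (59 - 0.25q) = 10, so q' = 103.5.
Then pb = 59 − 0.25·103.5 = 33.125 and ps = 17.25 + 0.25·103.5 = 43.125.
Buyers' price falls by p* − pb = 38.125 − 33.125 = 5; sellers' price rises by ps − p* = 43.125 − 38.125 = 5.

Buyers gain £5 per unit; sellers gain £5 per unit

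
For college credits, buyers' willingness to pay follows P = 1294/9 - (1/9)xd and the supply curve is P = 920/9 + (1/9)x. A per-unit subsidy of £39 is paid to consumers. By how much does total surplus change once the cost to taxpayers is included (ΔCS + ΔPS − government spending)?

Pre-subsidy: 1294/9 - (1/9)x = 920/9 + (1/9)x gives x* = 187 and P* = 123.
With the rebate, buyers effectively pay Pb = Ps − 39, where Ps is the price sellers receive.
On the curves, Pb = 1294/9 - (1/9)x and Ps = 920/9 + (1/9)x; the wedge Ps − Pb = 39 gives 920/9 + (1/9)x − (1294/9 - (1/9)x) = 39, so x' = 362.5.
Then Pb = 1294/9 − (1/9)·362.5 = 103.5 and Ps = 920/9 + (1/9)·362.5 = 142.5.
ΔCS = ½(187 + 362.5)(123 − 103.5) = 5357.625; ΔPS = ½(187 + 362.5)(142.5 − 123) = 5357.625.
Government spending = 39 × 362.5 = 14137.5.
Net change = 5357.625 + 5357.625 − 14137.5 = -3422.25. The loss equals the DWL triangle ½·39·175.5.

Net change in total surplus = -£3422.25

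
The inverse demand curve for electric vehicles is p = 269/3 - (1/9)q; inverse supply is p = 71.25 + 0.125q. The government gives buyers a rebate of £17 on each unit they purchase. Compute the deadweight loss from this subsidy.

Deadweight loss = £612

Pre-subsidy: 269/3 - (1/9)q = 71.25 + 0.125q gives q* = 78 and p* = 81.
With the rebate, buyers effectively pay pb = ps − 17, where ps is the price sellers receive.
On the curves, pb = 269/3 - (1/9)q and ps = 71.25 + 0.125q; the wedge ps − pb = 17 gives 71.25 + 0.125q − (269/3 - (1/9)q) = 17, so q' = 150.
Then pb = 269/3 − (1/9)·150 = 73 and ps = 71.25 + 0.125·150 = 90.
The subsidy expands output by 150 − 78 = 72 past the efficient level; on those units the gap between marginal cost and willingness to pay runs from 0 up to 17.
DWL = ½ × 17 × 72 = 612.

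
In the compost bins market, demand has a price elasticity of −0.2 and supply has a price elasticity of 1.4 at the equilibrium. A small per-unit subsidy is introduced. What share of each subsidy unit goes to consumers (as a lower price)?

For a small subsidy around the equilibrium, the benefit split depends on the relative slopes, which at a point are proportional to the elasticities.
Buyer share = εs/(εs + |εd|) = 1.4/(1.4 + 0.2) = 0.875; seller share = |εd|/(εs + |εd|) = 0.125.

Consumer share = 0.875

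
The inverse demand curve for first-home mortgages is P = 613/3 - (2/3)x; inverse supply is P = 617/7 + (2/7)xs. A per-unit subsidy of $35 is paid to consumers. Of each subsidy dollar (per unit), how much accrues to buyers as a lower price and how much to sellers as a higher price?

Pre-subsidy: 613/3 - (2/3)x = 617/7 + (2/7)x gives x* = 122 and P* = 123.
With the rebate, buyers effectively pay Pb = Ps − 35, where Ps is the price sellers receive.
On the curves, Pb = 613/3 - (2/3)x and Ps = 617/7 + (2/7)x; the wedge Ps − Pb = 35 gives 617/7 + (2/7)x − (613/3 - (2/3)x) = 35, so x' = 158.75.
Then Pb = 613/3 − (2/3)·158.75 = 98.5 and Ps = 617/7 + (2/7)·158.75 = 133.5.
Buyers' price falls by P* − Pb = 123 − 98.5 = 24.5; sellers' price rises by Ps − P* = 133.5 − 123 = 10.5.

Buyers gain $24.5 per unit; sellers gain $10.5 per unit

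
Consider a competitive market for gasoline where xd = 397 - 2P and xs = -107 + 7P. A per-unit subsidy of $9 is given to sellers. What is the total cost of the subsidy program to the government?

Pre-subsidy: 397 - 2P = -107 + 7P gives P* = 56, x* = 285.
With the subsidy, sellers receive Ps = Pb + 9 for each unit, where Pb is the price buyers pay.
Supply in terms of Pb becomes xs = -107 + 7(Pb + 9) = -44 + 7Pb. Setting this equal to demand: 397 - 2Pb = -44 + 7Pb, so Pb = 49.
Sellers receive Ps = 49 + 9 = 58; x' = 397 − 2·49 = 299.
Government outlay = subsidy × quantity = 9 × 299 = 2691.

Government cost = $2691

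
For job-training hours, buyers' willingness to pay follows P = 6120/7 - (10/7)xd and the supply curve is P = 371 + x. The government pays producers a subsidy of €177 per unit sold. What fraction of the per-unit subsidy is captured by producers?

Pre-subsidy: 6120/7 - (10/7)x = 371 + x gives x* = 3523/17 and P* = 9830/17.
With the subsidy, sellers receive Ps = Pb + 177 for each unit, where Pb is the price buyers pay.
On the curves, Pb = 6120/7 - (10/7)x and Ps = 371 + x; the wedge Ps − Pb = 177 gives 371 + x − (6120/7 - (10/7)x) = 177, so x' = 4762/17.
Then Pb = 6120/7 − (10/7)·(4762/17) = 8060/17 and Ps = 371 + 1·(4762/17) = 11069/17.
Buyers' price falls by P* − Pb = 9830/17 − 8060/17 = 1770/17; sellers' price rises by Ps − P* = 11069/17 − 9830/17 = 1239/17.
So producers capture (1239/17)/177 = 7/17 of each unit of subsidy.

Producer share = 7/17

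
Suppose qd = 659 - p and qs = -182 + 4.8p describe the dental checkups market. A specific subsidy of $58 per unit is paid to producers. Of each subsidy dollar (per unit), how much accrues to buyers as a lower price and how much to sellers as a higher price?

Buyers gain $48 per unit; sellers gain $10 per unit

Pre-subsidy: 659 - p = -182 + 4.8p gives p* = 145, q* = 514.
With the subsidy, sellers receive ps = pb + 58 for each unit, where pb is the price buyers pay.
Supply in terms of pb becomes qs = -182 + 4.8(pb + 58) = 96.4 + 4.8pb. Setting this equal to demand: 659 - pb = 96.4 + 4.8pb, so pb = 97.
Sellers receive ps = 97 + 58 = 155; q' = 659 − 1·97 = 562.
Buyers' price falls by p* − pb = 145 − 97 = 48; sellers' price rises by ps − p* = 155 − 145 = 10.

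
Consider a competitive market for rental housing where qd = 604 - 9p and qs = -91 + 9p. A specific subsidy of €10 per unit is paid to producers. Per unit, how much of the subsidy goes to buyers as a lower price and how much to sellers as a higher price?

Pre-subsidy: 604 - 9p = -91 + 9p gives p* = 695/18, q* = 256.5.
With the subsidy, sellers receive ps = pb + 10 for each unit, where pb is the price buyers pay.
Supply in terms of pb becomes qs = -91 + 9(pb + 10) = -1 + 9pb. Setting this equal to demand: 604 - 9pb = -1 + 9pb, so pb = 605/18.
Sellers receive ps = 605/18 + 10 = 785/18; q' = 604 − 9·(605/18) = 301.5.
Buyers' price falls by p* − pb = 695/18 − 605/18 = 5; sellers' price rises by ps − p* = 785/18 − 695/18 = 5.

Buyers gain €5 per unit; sellers gain €5 per unit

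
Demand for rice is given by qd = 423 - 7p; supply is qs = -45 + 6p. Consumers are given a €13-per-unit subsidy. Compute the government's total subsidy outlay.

Government cost = €2769

Pre-subsidy: 423 - 7p = -45 + 6p gives p* = 36, q* = 171.
With the rebate, buyers effectively pay pb = ps − 13, where ps is the price sellers receive.
Demand in terms of ps becomes qd = 423 − 7(ps − 13) = 514 - 7ps. Setting this equal to supply: 514 - 7ps = -45 + 6ps, so ps = 43.
Buyers pay pb = 43 − 13 = 30; q' = -45 + 6·43 = 213.
Government outlay = subsidy × quantity = 13 × 213 = 2769.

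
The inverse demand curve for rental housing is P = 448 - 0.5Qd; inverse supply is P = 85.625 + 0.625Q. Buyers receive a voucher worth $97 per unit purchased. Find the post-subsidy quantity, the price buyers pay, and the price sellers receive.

Pre-subsidy: 448 - 0.5Q = 85.625 + 0.625Q gives Q* = 2899/9 and P* = 5165/18.
With the rebate, buyers effectively pay Pb = Ps − 97, where Ps is the price sellers receive.
On the curves, Pb = 448 - 0.5Q and Ps = 85.625 + 0.625Q; the wedge Ps − Pb = 97 gives 85.625 + 0.625Q − (448 - 0.5Q) = 97, so Q' = 1225/3.
Then Pb = 448 − 0.5·(1225/3) = 1463/6 and Ps = 85.625 + 0.625·(1225/3) = 2045/6.

Q' = 1225/3; buyers pay 1463/6; sellers receive 2045/6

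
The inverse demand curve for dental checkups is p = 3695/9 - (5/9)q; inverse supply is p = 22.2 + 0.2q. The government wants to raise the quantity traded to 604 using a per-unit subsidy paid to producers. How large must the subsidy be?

Required subsidy s = 68 per unit

At q = 604, from the demand curve buyers pay pb = 3695/9 − (5/9)·604 = 75; from the supply curve sellers need ps = 22.2 + 0.2·604 = 143.
The subsidy must fill the gap: s = ps − pb = 143 − 75 = 68.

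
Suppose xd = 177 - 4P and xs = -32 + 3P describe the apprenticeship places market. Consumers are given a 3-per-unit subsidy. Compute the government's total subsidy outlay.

Pre-subsidy: 177 - 4P = -32 + 3P gives P* = 209/7, x* = 403/7.
With the rebate, buyers effectively pay Pb = Ps − 3, where Ps is the price sellers receive.
Demand in terms of Ps becomes xd = 177 − 4(Ps − 3) = 189 - 4Ps. Setting this equal to supply: 189 - 4Ps = -32 + 3Ps, so Ps = 221/7.
Buyers pay Pb = 221/7 − 3 = 200/7; x' = -32 + 3·(221/7) = 439/7.
Government outlay = subsidy × quantity = 3 × 439/7 = 1317/7.

Government cost = 1317/7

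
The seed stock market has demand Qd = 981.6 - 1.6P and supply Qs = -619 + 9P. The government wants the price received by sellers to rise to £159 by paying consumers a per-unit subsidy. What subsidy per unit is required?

Required subsidy s = £53 per unit

At a seller price of 159, quantity supplied is -619 + 9·159 = 812.
Buyers absorb 812 only when they pay Pb with 981.6 − 1.6·Pb = 812, i.e. Pb = 106.
s = Ps − Pb = 159 − 106 = 53.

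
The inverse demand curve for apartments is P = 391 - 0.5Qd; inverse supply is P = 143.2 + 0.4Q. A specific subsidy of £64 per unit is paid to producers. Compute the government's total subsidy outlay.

Pre-subsidy: 391 - 0.5Q = 143.2 + 0.4Q gives Q* = 826/3 and P* = 760/3.
With the subsidy, sellers receive Ps = Pb + 64 for each unit, where Pb is the price buyers pay.
On the curves, Pb = 391 - 0.5Q and Ps = 143.2 + 0.4Q; the wedge Ps − Pb = 64 gives 143.2 + 0.4Q − (391 - 0.5Q) = 64, so Q' = 3118/9.
Then Pb = 391 − 0.5·(3118/9) = 1960/9 and Ps = 143.2 + 0.4·(3118/9) = 2536/9.
Government outlay = subsidy × quantity = 64 × 3118/9 = 199552/9.

Government cost = 199552/9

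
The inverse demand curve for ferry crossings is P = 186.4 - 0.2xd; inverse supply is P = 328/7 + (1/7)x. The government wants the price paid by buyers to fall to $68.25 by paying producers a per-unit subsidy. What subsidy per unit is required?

At a buyer price of 68.25, quantity demanded is 932 − 5·68.25 = 590.75.
Sellers supply 590.75 only when they receive Ps = 328/7 + (1/7)·590.75 = 131.25.
s = Ps − Pb = 131.25 − 68.25 = 63.

Required subsidy s = $63 per unit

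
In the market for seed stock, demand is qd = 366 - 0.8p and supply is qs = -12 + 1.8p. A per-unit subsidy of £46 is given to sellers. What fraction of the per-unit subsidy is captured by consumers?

Pre-subsidy: 366 - 0.8p = -12 + 1.8p gives p* = 1890/13, q* = 3246/13.
With the subsidy, sellers receive ps = pb + 46 for each unit, where pb is the price buyers pay.
Supply in terms of pb becomes qs = -12 + 1.8(pb + 46) = 70.8 + 1.8pb. Setting this equal to demand: 366 - 0.8pb = 70.8 + 1.8pb, so pb = 1476/13.
Sellers receive ps = 1476/13 + 46 = 2074/13; q' = 366 − 0.8·(1476/13) = 17886/65.
Buyers' price falls by p* − pb = 1890/13 − 1476/13 = 414/13; sellers' price rises by ps − p* = 2074/13 − 1890/13 = 184/13.
So consumers capture (414/13)/46 = 9/13 of each unit of subsidy.

Consumer share = 9/13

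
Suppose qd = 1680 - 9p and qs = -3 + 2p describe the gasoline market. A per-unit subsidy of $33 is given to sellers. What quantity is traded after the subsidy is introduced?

Pre-subsidy: 1680 - 9p = -3 + 2p gives p* = 153, q* = 303.
With the subsidy, sellers receive ps = pb + 33 for each unit, where pb is the price buyers pay.
Supply in terms of pb becomes qs = -3 + 2(pb + 33) = 63 + 2pb. Setting this equal to demand: 1680 - 9pb = 63 + 2pb, so pb = 147.
Sellers receive ps = 147 + 33 = 180; q' = 1680 − 9·147 = 357.

q' = 357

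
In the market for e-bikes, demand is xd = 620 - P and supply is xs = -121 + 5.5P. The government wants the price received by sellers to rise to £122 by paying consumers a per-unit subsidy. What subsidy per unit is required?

Required subsidy s = £52 per unit

At a seller price of 122, quantity supplied is -121 + 5.5·122 = 550.
Buyers absorb 550 only when they pay Pb with 620 − 1·Pb = 550, i.e. Pb = 70.
s = Ps − Pb = 122 − 70 = 52.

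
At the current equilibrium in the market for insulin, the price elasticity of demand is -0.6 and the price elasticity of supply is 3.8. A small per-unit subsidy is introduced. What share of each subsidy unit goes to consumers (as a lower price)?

Consumer share = 19/22

For a small subsidy around the equilibrium, the benefit split depends on the relative slopes, which at a point are proportional to the elasticities.
Buyer share = εs/(εs + |εd|) = 3.8/(3.8 + 0.6) = 19/22; seller share = |εd|/(εs + |εd|) = 3/22.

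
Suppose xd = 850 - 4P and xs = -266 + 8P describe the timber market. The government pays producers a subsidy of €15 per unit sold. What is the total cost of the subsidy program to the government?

Pre-subsidy: 850 - 4P = -266 + 8P gives P* = 93, x* = 478.
With the subsidy, sellers receive Ps = Pb + 15 for each unit, where Pb is the price buyers pay.
Supply in terms of Pb becomes xs = -266 + 8(Pb + 15) = -146 + 8Pb. Setting this equal to demand: 850 - 4Pb = -146 + 8Pb, so Pb = 83.
Sellers receive Ps = 83 + 15 = 98; x' = 850 − 4·83 = 518.
Government outlay = subsidy × quantity = 15 × 518 = 7770.

Government cost = €7770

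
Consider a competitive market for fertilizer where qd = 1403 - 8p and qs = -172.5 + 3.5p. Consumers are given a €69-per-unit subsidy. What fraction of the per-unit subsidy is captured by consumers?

Pre-subsidy: 1403 - 8p = -172.5 + 3.5p gives p* = 137, q* = 307.
With the rebate, buyers effectively pay pb = ps − 69, where ps is the price sellers receive.
Demand in terms of ps becomes qd = 1403 − 8(ps − 69) = 1955 - 8ps. Setting this equal to supply: 1955 - 8ps = -172.5 + 3.5ps, so ps = 185.
Buyers pay pb = 185 − 69 = 116; q' = -172.5 + 3.5·185 = 475.
Buyers' price falls by p* − pb = 137 − 116 = 21; sellers' price rises by ps − p* = 185 − 137 = 48.
So consumers capture 21/69 = 7/23 of each unit of subsidy.

Consumer share = 7/23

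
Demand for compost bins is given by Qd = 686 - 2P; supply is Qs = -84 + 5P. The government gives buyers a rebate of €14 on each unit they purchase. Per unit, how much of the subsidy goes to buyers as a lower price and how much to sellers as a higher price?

Buyers gain €10 per unit; sellers gain €4 per unit

Pre-subsidy: 686 - 2P = -84 + 5P gives P* = 110, Q* = 466.
With the rebate, buyers effectively pay Pb = Ps − 14, where Ps is the price sellers receive.
Demand in terms of Ps becomes Qd = 686 − 2(Ps − 14) = 714 - 2Ps. Setting this equal to supply: 714 - 2Ps = -84 + 5Ps, so Ps = 114.
Buyers pay Pb = 114 − 14 = 100; Q' = -84 + 5·114 = 486.
Buyers' price falls by P* − Pb = 110 − 100 = 10; sellers' price rises by Ps − P* = 114 − 110 = 4.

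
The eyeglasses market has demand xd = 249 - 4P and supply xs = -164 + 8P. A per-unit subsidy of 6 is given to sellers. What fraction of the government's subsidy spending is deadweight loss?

DWL / government spending = 12/191

Pre-subsidy: 249 - 4P = -164 + 8P gives P* = 413/12, x* = 334/3.
With the subsidy, sellers receive Ps = Pb + 6 for each unit, where Pb is the price buyers pay.
Supply in terms of Pb becomes xs = -164 + 8(Pb + 6) = -116 + 8Pb. Setting this equal to demand: 249 - 4Pb = -116 + 8Pb, so Pb = 365/12.
Sellers receive Ps = 365/12 + 6 = 437/12; x' = 249 − 4·(365/12) = 382/3.
ΔCS = ½(334/3 + 382/3)(413/12 − 365/12) = 1432/3; ΔPS = ½(334/3 + 382/3)(437/12 − 413/12) = 716/3.
Government spending = 6 × 382/3 = 764.
DWL = ½ × 6 × (382/3 − 334/3) = 48; fraction = 48 / 764 = 12/191.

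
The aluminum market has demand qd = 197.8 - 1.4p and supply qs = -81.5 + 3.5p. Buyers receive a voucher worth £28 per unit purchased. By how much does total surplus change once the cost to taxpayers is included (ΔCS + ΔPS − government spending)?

Net change in total surplus = -£392

Pre-subsidy: 197.8 - 1.4p = -81.5 + 3.5p gives p* = 57, q* = 118.
With the rebate, buyers effectively pay pb = ps − 28, where ps is the price sellers receive.
Demand in terms of ps becomes qd = 197.8 − 1.4(ps − 28) = 237 - 1.4ps. Setting this equal to supply: 237 - 1.4ps = -81.5 + 3.5ps, so ps = 65.
Buyers pay pb = 65 − 28 = 37; q' = -81.5 + 3.5·65 = 146.
ΔCS = ½(118 + 146)(57 − 37) = 2640; ΔPS = ½(118 + 146)(65 − 57) = 1056.
Government spending = 28 × 146 = 4088.
Net change = 2640 + 1056 − 4088 = -392. The loss equals the DWL triangle ½·28·28.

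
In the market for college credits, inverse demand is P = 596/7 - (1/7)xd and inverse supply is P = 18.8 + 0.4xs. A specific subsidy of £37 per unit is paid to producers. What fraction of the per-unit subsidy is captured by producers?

Pre-subsidy: 596/7 - (1/7)x = 18.8 + 0.4x gives x* = 2322/19 and P* = 1286/19.
With the subsidy, sellers receive Ps = Pb + 37 for each unit, where Pb is the price buyers pay.
On the curves, Pb = 596/7 - (1/7)x and Ps = 18.8 + 0.4x; the wedge Ps − Pb = 37 gives 18.8 + 0.4x − (596/7 - (1/7)x) = 37, so x' = 3617/19.
Then Pb = 596/7 − (1/7)·(3617/19) = 1101/19 and Ps = 18.8 + 0.4·(3617/19) = 1804/19.
Buyers' price falls by P* − Pb = 1286/19 − 1101/19 = 185/19; sellers' price rises by Ps − P* = 1804/19 − 1286/19 = 518/19.
So producers capture (518/19)/37 = 14/19 of each unit of subsidy.

Producer share = 14/19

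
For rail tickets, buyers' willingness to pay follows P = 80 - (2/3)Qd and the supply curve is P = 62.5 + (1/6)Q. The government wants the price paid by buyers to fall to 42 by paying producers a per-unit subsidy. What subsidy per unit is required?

At a buyer price of 42, quantity demanded is 120 − 1.5·42 = 57.
Sellers supply 57 only when they receive Ps = 62.5 + (1/6)·57 = 72.
s = Ps − Pb = 72 − 42 = 30.

Required subsidy s = 30 per unit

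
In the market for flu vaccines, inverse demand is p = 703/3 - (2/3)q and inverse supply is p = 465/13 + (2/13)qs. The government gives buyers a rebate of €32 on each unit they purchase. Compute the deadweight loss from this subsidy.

Pre-subsidy: 703/3 - (2/3)q = 465/13 + (2/13)q gives q* = 242 and p* = 73.
With the rebate, buyers effectively pay pb = ps − 32, where ps is the price sellers receive.
On the curves, pb = 703/3 - (2/3)q and ps = 465/13 + (2/13)q; the wedge ps − pb = 32 gives 465/13 + (2/13)q − (703/3 - (2/3)q) = 32, so q' = 281.
Then pb = 703/3 − (2/3)·281 = 47 and ps = 465/13 + (2/13)·281 = 79.
The subsidy expands output by 281 − 242 = 39 past the efficient level; on those units the gap between marginal cost and willingness to pay runs from 0 up to 32.
DWL = ½ × 32 × 39 = 624.

Deadweight loss = €624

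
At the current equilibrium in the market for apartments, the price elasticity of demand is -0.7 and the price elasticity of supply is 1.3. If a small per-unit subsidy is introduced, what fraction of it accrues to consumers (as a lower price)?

For a small subsidy around the equilibrium, the benefit split depends on the relative slopes, which at a point are proportional to the elasticities.
Buyer share = εs/(εs + |εd|) = 1.3/(1.3 + 0.7) = 0.65; seller share = |εd|/(εs + |εd|) = 0.35.

Consumer share = 0.65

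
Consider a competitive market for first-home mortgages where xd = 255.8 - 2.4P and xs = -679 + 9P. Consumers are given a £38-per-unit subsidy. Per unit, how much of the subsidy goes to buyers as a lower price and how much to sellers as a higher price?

Pre-subsidy: 255.8 - 2.4P = -679 + 9P gives P* = 82, x* = 59.
With the rebate, buyers effectively pay Pb = Ps − 38, where Ps is the price sellers receive.
Demand in terms of Ps becomes xd = 255.8 − 2.4(Ps − 38) = 347 - 2.4Ps. Setting this equal to supply: 347 - 2.4Ps = -679 + 9Ps, so Ps = 90.
Buyers pay Pb = 90 − 38 = 52; x' = -679 + 9·90 = 131.
Buyers' price falls by P* − Pb = 82 − 52 = 30; sellers' price rises by Ps − P* = 90 − 82 = 8.

Buyers gain £30 per unit; sellers gain £8 per unit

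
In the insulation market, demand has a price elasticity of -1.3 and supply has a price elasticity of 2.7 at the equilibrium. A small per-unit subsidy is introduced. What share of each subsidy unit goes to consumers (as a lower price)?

Consumer share = 0.675

For a small subsidy around the equilibrium, the benefit split depends on the relative slopes, which at a point are proportional to the elasticities.
Buyer share = εs/(εs + |εd|) = 2.7/(2.7 + 1.3) = 0.675; seller share = |εd|/(εs + |εd|) = 0.325.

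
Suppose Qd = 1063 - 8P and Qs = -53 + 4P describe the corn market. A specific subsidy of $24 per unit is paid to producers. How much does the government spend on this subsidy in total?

Pre-subsidy: 1063 - 8P = -53 + 4P gives P* = 93, Q* = 319.
With the subsidy, sellers receive Ps = Pb + 24 for each unit, where Pb is the price buyers pay.
Supply in terms of Pb becomes Qs = -53 + 4(Pb + 24) = 43 + 4Pb. Setting this equal to demand: 1063 - 8Pb = 43 + 4Pb, so Pb = 85.
Sellers receive Ps = 85 + 24 = 109; Q' = 1063 − 8·85 = 383.
Government outlay = subsidy × quantity = 24 × 383 = 9192.

Government cost = $9192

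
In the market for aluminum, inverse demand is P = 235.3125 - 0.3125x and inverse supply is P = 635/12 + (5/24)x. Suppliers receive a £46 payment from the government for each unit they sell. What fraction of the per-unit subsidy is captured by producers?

Pre-subsidy: 235.3125 - 0.3125x = 635/12 + (5/24)x gives x* = 350.2 and P* = 125.875.
With the subsidy, sellers receive Ps = Pb + 46 for each unit, where Pb is the price buyers pay.
On the curves, Pb = 235.3125 - 0.3125x and Ps = 635/12 + (5/24)x; the wedge Ps − Pb = 46 gives 635/12 + (5/24)x − (235.3125 - 0.3125x) = 46, so x' = 438.52.
Then Pb = 235.3125 − 0.3125·438.52 = 98.275 and Ps = 635/12 + (5/24)·438.52 = 144.275.
Buyers' price falls by P* − Pb = 125.875 − 98.275 = 27.6; sellers' price rises by Ps − P* = 144.275 − 125.875 = 18.4.
So producers capture 18.4/46 = 0.4 of each unit of subsidy.

Producer share = 0.4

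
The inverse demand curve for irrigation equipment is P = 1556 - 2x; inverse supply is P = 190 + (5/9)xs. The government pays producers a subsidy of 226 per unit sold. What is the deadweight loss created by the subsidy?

Pre-subsidy: 1556 - 2x = 190 + (5/9)x gives x* = 12294/23 and P* = 11200/23.
With the subsidy, sellers receive Ps = Pb + 226 for each unit, where Pb is the price buyers pay.
On the curves, Pb = 1556 - 2x and Ps = 190 + (5/9)x; the wedge Ps − Pb = 226 gives 190 + (5/9)x − (1556 - 2x) = 226, so x' = 14328/23.
Then Pb = 1556 − 2·(14328/23) = 7132/23 and Ps = 190 + (5/9)·(14328/23) = 12330/23.
The subsidy expands output by 14328/23 − 12294/23 = 2034/23 past the efficient level; on those units the gap between marginal cost and willingness to pay runs from 0 up to 226.
DWL = ½ × 226 × 2034/23 = 229842/23.

Deadweight loss = 229842/23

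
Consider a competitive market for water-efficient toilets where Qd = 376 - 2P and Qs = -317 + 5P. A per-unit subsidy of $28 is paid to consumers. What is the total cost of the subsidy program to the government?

Pre-subsidy: 376 - 2P = -317 + 5P gives P* = 99, Q* = 178.
With the rebate, buyers effectively pay Pb = Ps − 28, where Ps is the price sellers receive.
Demand in terms of Ps becomes Qd = 376 − 2(Ps − 28) = 432 - 2Ps. Setting this equal to supply: 432 - 2Ps = -317 + 5Ps, so Ps = 107.
Buyers pay Pb = 107 − 28 = 79; Q' = -317 + 5·107 = 218.
Government outlay = subsidy × quantity = 28 × 218 = 6104.

Government cost = $6104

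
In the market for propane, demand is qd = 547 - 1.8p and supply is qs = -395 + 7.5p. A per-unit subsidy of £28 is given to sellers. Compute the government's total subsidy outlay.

Government cost = 351820/31

Pre-subsidy: 547 - 1.8p = -395 + 7.5p gives p* = 3140/31, q* = 11305/31.
With the subsidy, sellers receive ps = pb + 28 for each unit, where pb is the price buyers pay.
Supply in terms of pb becomes qs = -395 + 7.5(pb + 28) = -185 + 7.5pb. Setting this equal to demand: 547 - 1.8pb = -185 + 7.5pb, so pb = 2440/31.
Sellers receive ps = 2440/31 + 28 = 3308/31; q' = 547 − 1.8·(2440/31) = 12565/31.
Government outlay = subsidy × quantity = 28 × 12565/31 = 351820/31.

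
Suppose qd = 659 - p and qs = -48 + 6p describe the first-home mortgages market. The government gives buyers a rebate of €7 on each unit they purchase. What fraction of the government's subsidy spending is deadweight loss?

DWL / government spending = 1/188

Pre-subsidy: 659 - p = -48 + 6p gives p* = 101, q* = 558.
With the rebate, buyers effectively pay pb = ps − 7, where ps is the price sellers receive.
Demand in terms of ps becomes qd = 659 − 1(ps − 7) = 666 - ps. Setting this equal to supply: 666 - ps = -48 + 6ps, so ps = 102.
Buyers pay pb = 102 − 7 = 95; q' = -48 + 6·102 = 564.
ΔCS = ½(558 + 564)(101 − 95) = 3366; ΔPS = ½(558 + 564)(102 − 101) = 561.
Government spending = 7 × 564 = 3948.
DWL = ½ × 7 × (564 − 558) = 21; fraction = 21 / 3948 = 1/188.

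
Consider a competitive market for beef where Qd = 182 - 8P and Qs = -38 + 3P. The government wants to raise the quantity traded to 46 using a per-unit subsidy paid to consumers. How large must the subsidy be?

Required subsidy s = 11 per unit

At Q = 46, invert demand for the buyer price: Pb = (182 − 46)/8 = 17; invert supply for the seller price: Ps = (46 − (-38))/3 = 28.
The subsidy must fill the gap: s = Ps − Pb = 28 − 17 = 11.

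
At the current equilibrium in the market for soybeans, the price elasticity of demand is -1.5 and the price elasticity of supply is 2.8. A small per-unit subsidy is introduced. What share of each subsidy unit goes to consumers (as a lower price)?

Consumer share = 28/43

For a small subsidy around the equilibrium, the benefit split depends on the relative slopes, which at a point are proportional to the elasticities.
Buyer share = εs/(εs + |εd|) = 2.8/(2.8 + 1.5) = 28/43; seller share = |εd|/(εs + |εd|) = 15/43.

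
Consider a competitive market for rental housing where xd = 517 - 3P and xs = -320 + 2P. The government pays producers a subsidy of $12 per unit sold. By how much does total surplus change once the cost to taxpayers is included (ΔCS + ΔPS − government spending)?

Pre-subsidy: 517 - 3P = -320 + 2P gives P* = 167.4, x* = 14.8.
With the subsidy, sellers receive Ps = Pb + 12 for each unit, where Pb is the price buyers pay.
Supply in terms of Pb becomes xs = -320 + 2(Pb + 12) = -296 + 2Pb. Setting this equal to demand: 517 - 3Pb = -296 + 2Pb, so Pb = 162.6.
Sellers receive Ps = 162.6 + 12 = 174.6; x' = 517 − 3·162.6 = 29.2.
ΔCS = ½(14.8 + 29.2)(167.4 − 162.6) = 105.6; ΔPS = ½(14.8 + 29.2)(174.6 − 167.4) = 158.4.
Government spending = 12 × 29.2 = 350.4.
Net change = 105.6 + 158.4 − 350.4 = -86.4. The loss equals the DWL triangle ½·12·14.4.

Net change in total surplus = -$86.4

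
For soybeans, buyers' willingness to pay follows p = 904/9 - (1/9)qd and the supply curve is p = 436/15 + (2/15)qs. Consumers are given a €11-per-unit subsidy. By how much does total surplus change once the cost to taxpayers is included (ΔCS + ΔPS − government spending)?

Net change in total surplus = -€247.5

Pre-subsidy: 904/9 - (1/9)q = 436/15 + (2/15)q gives q* = 292 and p* = 68.
With the rebate, buyers effectively pay pb = ps − 11, where ps is the price sellers receive.
On the curves, pb = 904/9 - (1/9)q and ps = 436/15 + (2/15)q; the wedge ps − pb = 11 gives 436/15 + (2/15)q − (904/9 - (1/9)q) = 11, so q' = 337.
Then pb = 904/9 − (1/9)·337 = 63 and ps = 436/15 + (2/15)·337 = 74.
ΔCS = ½(292 + 337)(68 − 63) = 1572.5; ΔPS = ½(292 + 337)(74 − 68) = 1887.
Government spending = 11 × 337 = 3707.
Net change = 1572.5 + 1887 − 3707 = -247.5. The loss equals the DWL triangle ½·11·45.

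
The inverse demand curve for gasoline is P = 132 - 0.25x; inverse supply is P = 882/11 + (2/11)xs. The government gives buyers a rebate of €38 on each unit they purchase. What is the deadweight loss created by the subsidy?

Pre-subsidy: 132 - 0.25x = 882/11 + (2/11)x gives x* = 120 and P* = 102.
With the rebate, buyers effectively pay Pb = Ps − 38, where Ps is the price sellers receive.
On the curves, Pb = 132 - 0.25x and Ps = 882/11 + (2/11)x; the wedge Ps − Pb = 38 gives 882/11 + (2/11)x − (132 - 0.25x) = 38, so x' = 208.
Then Pb = 132 − 0.25·208 = 80 and Ps = 882/11 + (2/11)·208 = 118.
The subsidy expands output by 208 − 120 = 88 past the efficient level; on those units the gap between marginal cost and willingness to pay runs from 0 up to 38.
DWL = ½ × 38 × 88 = 1672.

Deadweight loss = €1672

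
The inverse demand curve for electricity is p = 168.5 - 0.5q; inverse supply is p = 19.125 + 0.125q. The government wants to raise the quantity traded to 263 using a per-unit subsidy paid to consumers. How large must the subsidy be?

Required subsidy s = 15 per unit

At q = 263, from the demand curve buyers pay pb = 168.5 − 0.5·263 = 37; from the supply curve sellers need ps = 19.125 + 0.125·263 = 52.
The subsidy must fill the gap: s = ps − pb = 52 − 37 = 15.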